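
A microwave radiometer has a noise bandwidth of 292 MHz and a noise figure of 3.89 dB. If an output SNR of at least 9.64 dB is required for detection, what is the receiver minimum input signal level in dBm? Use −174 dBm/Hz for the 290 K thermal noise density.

−75.8 dBm

Sensitivity = −174 + 10 log₁₀(B) + NF + SNR_min
= −174 + 84.65 + 3.89 + 9.64
= −75.82 dBm → −75.8 dBm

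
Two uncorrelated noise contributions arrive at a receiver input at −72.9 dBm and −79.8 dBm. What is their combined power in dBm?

−72.1 dBm

Convert to linear, add, convert back:
P₁ = 5.13×10⁻¹¹ W, P₂ = 1.05×10⁻¹¹ W
P_tot = 6.18×10⁻¹¹ W → 10 log₁₀(P_tot / 10⁻³) = −72.1 dBm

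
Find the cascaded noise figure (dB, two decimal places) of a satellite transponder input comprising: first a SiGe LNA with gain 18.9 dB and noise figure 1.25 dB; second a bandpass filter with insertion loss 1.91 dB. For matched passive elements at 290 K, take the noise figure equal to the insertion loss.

Convert to linear (a loss of L dB is a gain of −L dB): F_i = 10^(NF_i/10), G_i = 10^(G_i,dB/10)
  Stage 1: F_1 = 10^(1.25/10) = 1.334, G_1 = 10^(18.9/10) = 77.62
  Stage 2: F_2 = 10^(1.91/10) = 1.552, G_2 = 10^(−1.91/10) = 0.6442
Friis cascade:
  F = 1.334 + (1.552 − 1)/77.62 = 1.341
NF = 10 log₁₀(1.341) = 1.27 dB

1.27 dB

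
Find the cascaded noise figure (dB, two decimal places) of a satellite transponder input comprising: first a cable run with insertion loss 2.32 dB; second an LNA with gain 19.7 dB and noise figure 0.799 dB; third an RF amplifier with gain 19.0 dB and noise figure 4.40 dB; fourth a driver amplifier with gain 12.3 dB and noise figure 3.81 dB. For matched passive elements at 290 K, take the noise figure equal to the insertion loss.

3.19 dB

Convert to linear (a loss of L dB is a gain of −L dB): F_i = 10^(NF_i/10), G_i = 10^(G_i,dB/10)
  Stage 1: F_1 = 10^(2.32/10) = 1.706, G_1 = 10^(−2.32/10) = 0.5861
  Stage 2: F_2 = 10^(0.799/10) = 1.202, G_2 = 10^(19.7/10) = 93.33
  Stage 3: F_3 = 10^(4.40/10) = 2.754, G_3 = 10^(19.0/10) = 79.43
  Stage 4: F_4 = 10^(3.81/10) = 2.404, G_4 = 10^(12.3/10) = 16.98
Friis cascade:
  F = 1.706 + (1.202 − 1)/0.5861 + (2.754 − 1)/54.70 + (2.404 − 1)/4345 = 2.083
NF = 10 log₁₀(2.083) = 3.19 dB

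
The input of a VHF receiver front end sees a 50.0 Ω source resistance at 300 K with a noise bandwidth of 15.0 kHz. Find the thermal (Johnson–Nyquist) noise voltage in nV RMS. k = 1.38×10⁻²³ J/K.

V_n = √(4kTRB)
4kTRB = 4 × 1.38×10⁻²³ × 300 × 5.00×10¹ × 1.50×10⁴ = 1.24×10⁻¹⁴ V²
V_n = √(1.24×10⁻¹⁴) = 1.11×10⁻⁷ V = 111 nV

111 nV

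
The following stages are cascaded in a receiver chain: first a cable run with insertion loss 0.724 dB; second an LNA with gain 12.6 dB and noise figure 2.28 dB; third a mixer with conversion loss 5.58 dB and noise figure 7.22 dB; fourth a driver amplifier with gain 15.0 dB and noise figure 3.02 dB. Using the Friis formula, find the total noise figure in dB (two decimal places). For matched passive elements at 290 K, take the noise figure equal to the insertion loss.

4.00 dB

Convert to linear (a loss of L dB is a gain of −L dB): F_i = 10^(NF_i/10), G_i = 10^(G_i,dB/10)
  Stage 1: F_1 = 10^(0.724/10) = 1.181, G_1 = 10^(−0.724/10) = 0.8464
  Stage 2: F_2 = 10^(2.28/10) = 1.690, G_2 = 10^(12.6/10) = 18.20
  Stage 3: F_3 = 10^(7.22/10) = 5.272, G_3 = 10^(−5.58/10) = 0.2767
  Stage 4: F_4 = 10^(3.02/10) = 2.004, G_4 = 10^(15.0/10) = 31.62
Friis cascade:
  F = 1.181 + (1.690 − 1)/0.8464 + (5.272 − 1)/15.40 + (2.004 − 1)/4.262 = 2.510
NF = 10 log₁₀(2.510) = 4.00 dB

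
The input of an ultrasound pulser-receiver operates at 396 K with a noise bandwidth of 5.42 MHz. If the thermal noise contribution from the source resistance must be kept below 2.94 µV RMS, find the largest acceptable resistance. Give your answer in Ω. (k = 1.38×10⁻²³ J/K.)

Johnson–Nyquist: V_n = √(4kTRB) ⇒ R = V_n² / (4kTB)
4kTB = 4 × 1.38×10⁻²³ × 396 × 5.42×10⁶ = 1.18×10⁻¹³
R = (2.94×10⁻⁶)² / 1.18×10⁻¹³ = 7.30×10¹ Ω = 73.0 Ω

73.0 Ω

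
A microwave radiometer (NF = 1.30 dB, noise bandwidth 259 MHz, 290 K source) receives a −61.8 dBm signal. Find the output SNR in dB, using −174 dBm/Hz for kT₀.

Noise floor: N = −174 + 10 log₁₀(B) + NF
10 log₁₀(2.59×10⁸) = 84.13 dB
N = −174 + 84.13 + 1.30 = −88.57 dBm
SNR = P_sig − N = −61.8 − (−88.57) = 26.77 dB → 26.8 dB

26.8 dB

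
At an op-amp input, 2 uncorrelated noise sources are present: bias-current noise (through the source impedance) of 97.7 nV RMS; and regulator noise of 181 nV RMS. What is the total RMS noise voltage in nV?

Uncorrelated sources add in power (mean-square): V_tot = √(ΣV_i²)
V_tot = √[(9.77×10⁻⁸)² + (1.81×10⁻⁷)²] = 2.06×10⁻⁷ V = 206 nV

206 nV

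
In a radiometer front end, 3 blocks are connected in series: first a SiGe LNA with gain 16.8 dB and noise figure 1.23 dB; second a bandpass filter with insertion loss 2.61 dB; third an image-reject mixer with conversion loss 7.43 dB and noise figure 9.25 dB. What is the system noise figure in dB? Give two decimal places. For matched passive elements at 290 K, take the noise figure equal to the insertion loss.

Convert to linear (a loss of L dB is a gain of −L dB): F_i = 10^(NF_i/10), G_i = 10^(G_i,dB/10)
  Stage 1: F_1 = 10^(1.23/10) = 1.327, G_1 = 10^(16.8/10) = 47.86
  Stage 2: F_2 = 10^(2.61/10) = 1.824, G_2 = 10^(−2.61/10) = 0.5483
  Stage 3: F_3 = 10^(9.25/10) = 8.414, G_3 = 10^(−7.43/10) = 0.1807
Friis cascade:
  F = 1.327 + (1.824 − 1)/47.86 + (8.414 − 1)/26.24 = 1.627
NF = 10 log₁₀(1.627) = 2.11 dB

2.11 dB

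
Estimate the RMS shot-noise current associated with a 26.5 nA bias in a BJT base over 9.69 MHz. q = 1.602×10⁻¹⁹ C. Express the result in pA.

287 pA

I_n = √(2qI·B)
2qI·B = 2 × 1.602×10⁻¹⁹ × 2.65×10⁻⁸ × 9.69×10⁶ = 8.23×10⁻²⁰ A²
I_n = √(8.23×10⁻²⁰) = 2.87×10⁻¹⁰ A = 287 pA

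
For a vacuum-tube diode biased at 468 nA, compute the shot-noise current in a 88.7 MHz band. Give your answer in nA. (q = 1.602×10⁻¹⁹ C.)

I_n = √(2qI·B)
2qI·B = 2 × 1.602×10⁻¹⁹ × 4.68×10⁻⁷ × 8.87×10⁷ = 1.33×10⁻¹⁷ A²
I_n = √(1.33×10⁻¹⁷) = 3.65×10⁻⁹ A = 3.65 nA

3.65 nA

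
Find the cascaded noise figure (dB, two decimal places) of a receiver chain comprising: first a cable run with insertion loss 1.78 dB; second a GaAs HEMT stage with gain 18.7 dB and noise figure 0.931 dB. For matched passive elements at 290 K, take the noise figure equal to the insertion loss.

2.71 dB

Convert to linear (a loss of L dB is a gain of −L dB): F_i = 10^(NF_i/10), G_i = 10^(G_i,dB/10)
  Stage 1: F_1 = 10^(1.78/10) = 1.507, G_1 = 10^(−1.78/10) = 0.6637
  Stage 2: F_2 = 10^(0.931/10) = 1.239, G_2 = 10^(18.7/10) = 74.13
Friis cascade:
  F = 1.507 + (1.239 − 1)/0.6637 = 1.867
NF = 10 log₁₀(1.867) = 2.71 dB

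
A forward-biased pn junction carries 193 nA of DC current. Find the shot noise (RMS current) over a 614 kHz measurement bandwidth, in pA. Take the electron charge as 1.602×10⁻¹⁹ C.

I_n = √(2qI·B)
2qI·B = 2 × 1.602×10⁻¹⁹ × 1.93×10⁻⁷ × 6.14×10⁵ = 3.80×10⁻²⁰ A²
I_n = √(3.80×10⁻²⁰) = 1.95×10⁻¹⁰ A = 195 pA

195 pA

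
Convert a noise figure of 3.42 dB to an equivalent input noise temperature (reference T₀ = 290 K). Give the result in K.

F = 10^(3.42/10) = 2.19786
T_e = (F − 1)·T₀ = (2.19786 − 1) × 290 = 347 K

347 K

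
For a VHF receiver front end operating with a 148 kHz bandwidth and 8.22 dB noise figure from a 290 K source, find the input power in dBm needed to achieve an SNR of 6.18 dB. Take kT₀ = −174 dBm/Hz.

Sensitivity = −174 + 10 log₁₀(B) + NF + SNR_min
= −174 + 51.7 + 8.22 + 6.18
= −107.90 dBm → −107.9 dBm

−107.9 dBm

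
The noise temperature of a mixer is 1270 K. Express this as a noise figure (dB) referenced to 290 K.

7.31 dB

F = 1 + T_e/T₀ = 1 + 1270/290 = 5.37931
NF = 10 log₁₀(5.37931) = 7.31 dB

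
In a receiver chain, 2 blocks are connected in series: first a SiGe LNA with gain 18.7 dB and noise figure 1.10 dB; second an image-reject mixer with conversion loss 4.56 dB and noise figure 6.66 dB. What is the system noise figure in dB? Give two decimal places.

1.26 dB

Convert to linear (a loss of L dB is a gain of −L dB): F_i = 10^(NF_i/10), G_i = 10^(G_i,dB/10)
  Stage 1: F_1 = 10^(1.10/10) = 1.288, G_1 = 10^(18.7/10) = 74.13
  Stage 2: F_2 = 10^(6.66/10) = 4.634, G_2 = 10^(−4.56/10) = 0.3499
Friis cascade:
  F = 1.288 + (4.634 − 1)/74.13 = 1.337
NF = 10 log₁₀(1.337) = 1.26 dB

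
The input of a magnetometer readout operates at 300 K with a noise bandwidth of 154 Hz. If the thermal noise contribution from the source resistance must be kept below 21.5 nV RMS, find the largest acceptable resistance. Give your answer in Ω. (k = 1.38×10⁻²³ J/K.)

181 Ω

Johnson–Nyquist: V_n = √(4kTRB) ⇒ R = V_n² / (4kTB)
4kTB = 4 × 1.38×10⁻²³ × 300 × 1.54×10² = 2.55×10⁻¹⁸
R = (2.15×10⁻⁸)² / 2.55×10⁻¹⁸ = 1.81×10² Ω = 181 Ω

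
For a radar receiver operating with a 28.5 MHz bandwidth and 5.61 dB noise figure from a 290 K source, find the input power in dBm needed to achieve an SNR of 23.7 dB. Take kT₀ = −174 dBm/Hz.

−70.1 dBm

Sensitivity = −174 + 10 log₁₀(B) + NF + SNR_min
= −174 + 74.55 + 5.61 + 23.7
= −70.14 dBm → −70.1 dBm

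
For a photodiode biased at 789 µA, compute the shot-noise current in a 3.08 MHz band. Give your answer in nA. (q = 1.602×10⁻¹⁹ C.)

27.9 nA

I_n = √(2qI·B)
2qI·B = 2 × 1.602×10⁻¹⁹ × 7.89×10⁻⁴ × 3.08×10⁶ = 7.79×10⁻¹⁶ A²
I_n = √(7.79×10⁻¹⁶) = 2.79×10⁻⁸ A = 27.9 nA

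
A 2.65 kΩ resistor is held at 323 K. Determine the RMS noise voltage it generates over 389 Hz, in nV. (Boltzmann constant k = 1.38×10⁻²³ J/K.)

136 nV

V_n = √(4kTRB)
4kTRB = 4 × 1.38×10⁻²³ × 323 × 2.65×10³ × 3.89×10² = 1.84×10⁻¹⁴ V²
V_n = √(1.84×10⁻¹⁴) = 1.36×10⁻⁷ V = 136 nV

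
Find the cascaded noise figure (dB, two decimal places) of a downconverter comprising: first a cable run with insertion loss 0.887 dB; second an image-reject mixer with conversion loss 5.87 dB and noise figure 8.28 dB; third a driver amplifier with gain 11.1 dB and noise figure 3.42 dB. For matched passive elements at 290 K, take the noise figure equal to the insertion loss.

Convert to linear (a loss of L dB is a gain of −L dB): F_i = 10^(NF_i/10), G_i = 10^(G_i,dB/10)
  Stage 1: F_1 = 10^(0.887/10) = 1.227, G_1 = 10^(−0.887/10) = 0.8153
  Stage 2: F_2 = 10^(8.28/10) = 6.730, G_2 = 10^(−5.87/10) = 0.2588
  Stage 3: F_3 = 10^(3.42/10) = 2.198, G_3 = 10^(11.1/10) = 12.88
Friis cascade:
  F = 1.227 + (6.730 − 1)/0.8153 + (2.198 − 1)/0.2110 = 13.93
NF = 10 log₁₀(13.93) = 11.44 dB

11.44 dB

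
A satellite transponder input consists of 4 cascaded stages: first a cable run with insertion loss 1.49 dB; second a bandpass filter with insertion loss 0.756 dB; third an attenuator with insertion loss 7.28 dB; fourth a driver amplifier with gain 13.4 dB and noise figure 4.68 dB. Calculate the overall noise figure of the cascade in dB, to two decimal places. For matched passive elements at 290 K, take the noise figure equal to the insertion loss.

Convert to linear (a loss of L dB is a gain of −L dB): F_i = 10^(NF_i/10), G_i = 10^(G_i,dB/10)
  Stage 1: F_1 = 10^(1.49/10) = 1.409, G_1 = 10^(−1.49/10) = 0.7096
  Stage 2: F_2 = 10^(0.756/10) = 1.190, G_2 = 10^(−0.756/10) = 0.8402
  Stage 3: F_3 = 10^(7.28/10) = 5.346, G_3 = 10^(−7.28/10) = 0.1871
  Stage 4: F_4 = 10^(4.68/10) = 2.938, G_4 = 10^(13.4/10) = 21.88
Friis cascade:
  F = 1.409 + (1.190 − 1)/0.7096 + (5.346 − 1)/0.5962 + (2.938 − 1)/0.1115 = 26.34
NF = 10 log₁₀(26.34) = 14.21 dB

14.21 dB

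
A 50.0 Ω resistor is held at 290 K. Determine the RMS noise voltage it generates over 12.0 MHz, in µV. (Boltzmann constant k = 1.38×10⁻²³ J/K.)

3.10 µV

V_n = √(4kTRB)
4kTRB = 4 × 1.38×10⁻²³ × 290 × 5.00×10¹ × 1.20×10⁷ = 9.60×10⁻¹² V²
V_n = √(9.60×10⁻¹²) = 3.10×10⁻⁶ V = 3.10 µV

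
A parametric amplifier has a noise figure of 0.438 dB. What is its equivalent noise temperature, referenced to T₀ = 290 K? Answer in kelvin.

F = 10^(0.438/10) = 1.10611
T_e = (F − 1)·T₀ = (1.10611 − 1) × 290 = 30.8 K

30.8 K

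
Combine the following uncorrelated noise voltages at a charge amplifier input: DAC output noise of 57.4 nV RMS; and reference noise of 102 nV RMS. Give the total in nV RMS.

117 nV

Uncorrelated sources add in power (mean-square): V_tot = √(ΣV_i²)
V_tot = √[(5.74×10⁻⁸)² + (1.02×10⁻⁷)²] = 1.17×10⁻⁷ V = 117 nV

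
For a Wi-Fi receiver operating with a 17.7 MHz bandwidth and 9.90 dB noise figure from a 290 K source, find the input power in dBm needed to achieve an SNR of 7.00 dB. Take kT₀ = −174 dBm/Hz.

Sensitivity = −174 + 10 log₁₀(B) + NF + SNR_min
= −174 + 72.48 + 9.90 + 7.00
= −84.62 dBm → −84.6 dBm

−84.6 dBm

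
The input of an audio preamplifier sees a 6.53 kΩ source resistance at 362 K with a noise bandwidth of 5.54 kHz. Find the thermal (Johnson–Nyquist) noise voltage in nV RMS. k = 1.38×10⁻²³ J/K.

850 nV

V_n = √(4kTRB)
4kTRB = 4 × 1.38×10⁻²³ × 362 × 6.53×10³ × 5.54×10³ = 7.23×10⁻¹³ V²
V_n = √(7.23×10⁻¹³) = 8.50×10⁻⁷ V = 850 nV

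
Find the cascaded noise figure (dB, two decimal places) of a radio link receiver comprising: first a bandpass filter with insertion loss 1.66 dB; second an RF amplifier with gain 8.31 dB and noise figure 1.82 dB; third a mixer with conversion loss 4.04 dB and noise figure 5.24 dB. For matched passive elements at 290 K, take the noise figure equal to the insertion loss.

4.37 dB

Convert to linear (a loss of L dB is a gain of −L dB): F_i = 10^(NF_i/10), G_i = 10^(G_i,dB/10)
  Stage 1: F_1 = 10^(1.66/10) = 1.466, G_1 = 10^(−1.66/10) = 0.6823
  Stage 2: F_2 = 10^(1.82/10) = 1.521, G_2 = 10^(8.31/10) = 6.776
  Stage 3: F_3 = 10^(5.24/10) = 3.342, G_3 = 10^(−4.04/10) = 0.3945
Friis cascade:
  F = 1.466 + (1.521 − 1)/0.6823 + (3.342 − 1)/4.624 = 2.735
NF = 10 log₁₀(2.735) = 4.37 dB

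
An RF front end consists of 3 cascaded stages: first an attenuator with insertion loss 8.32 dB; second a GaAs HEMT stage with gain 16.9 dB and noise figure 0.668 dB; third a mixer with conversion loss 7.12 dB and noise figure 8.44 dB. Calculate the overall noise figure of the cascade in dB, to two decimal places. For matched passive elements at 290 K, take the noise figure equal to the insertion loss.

9.42 dB

Convert to linear (a loss of L dB is a gain of −L dB): F_i = 10^(NF_i/10), G_i = 10^(G_i,dB/10)
  Stage 1: F_1 = 10^(8.32/10) = 6.792, G_1 = 10^(−8.32/10) = 0.1472
  Stage 2: F_2 = 10^(0.668/10) = 1.166, G_2 = 10^(16.9/10) = 48.98
  Stage 3: F_3 = 10^(8.44/10) = 6.982, G_3 = 10^(−7.12/10) = 0.1941
Friis cascade:
  F = 6.792 + (1.166 − 1)/0.1472 + (6.982 − 1)/7.211 = 8.751
NF = 10 log₁₀(8.751) = 9.42 dB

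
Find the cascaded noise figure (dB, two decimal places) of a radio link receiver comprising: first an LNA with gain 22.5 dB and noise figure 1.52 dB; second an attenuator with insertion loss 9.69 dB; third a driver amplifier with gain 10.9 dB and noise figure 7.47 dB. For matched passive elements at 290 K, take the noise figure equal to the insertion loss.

Convert to linear (a loss of L dB is a gain of −L dB): F_i = 10^(NF_i/10), G_i = 10^(G_i,dB/10)
  Stage 1: F_1 = 10^(1.52/10) = 1.419, G_1 = 10^(22.5/10) = 177.8
  Stage 2: F_2 = 10^(9.69/10) = 9.311, G_2 = 10^(−9.69/10) = 0.1074
  Stage 3: F_3 = 10^(7.47/10) = 5.585, G_3 = 10^(10.9/10) = 12.30
Friis cascade:
  F = 1.419 + (9.311 − 1)/177.8 + (5.585 − 1)/19.10 = 1.706
NF = 10 log₁₀(1.706) = 2.32 dB

2.32 dB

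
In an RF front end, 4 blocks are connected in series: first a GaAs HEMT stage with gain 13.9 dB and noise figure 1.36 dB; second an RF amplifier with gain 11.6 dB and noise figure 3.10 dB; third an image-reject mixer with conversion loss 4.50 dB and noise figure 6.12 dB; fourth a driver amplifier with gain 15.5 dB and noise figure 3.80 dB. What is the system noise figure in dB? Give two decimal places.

1.55 dB

Convert to linear (a loss of L dB is a gain of −L dB): F_i = 10^(NF_i/10), G_i = 10^(G_i,dB/10)
  Stage 1: F_1 = 10^(1.36/10) = 1.368, G_1 = 10^(13.9/10) = 24.55
  Stage 2: F_2 = 10^(3.10/10) = 2.042, G_2 = 10^(11.6/10) = 14.45
  Stage 3: F_3 = 10^(6.12/10) = 4.093, G_3 = 10^(−4.50/10) = 0.3548
  Stage 4: F_4 = 10^(3.80/10) = 2.399, G_4 = 10^(15.5/10) = 35.48
Friis cascade:
  F = 1.368 + (2.042 − 1)/24.55 + (4.093 − 1)/354.8 + (2.399 − 1)/125.9 = 1.430
NF = 10 log₁₀(1.430) = 1.55 dB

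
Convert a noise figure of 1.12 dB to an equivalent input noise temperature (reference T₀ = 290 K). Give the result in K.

85.3 K

F = 10^(1.12/10) = 1.2942
T_e = (F − 1)·T₀ = (1.2942 − 1) × 290 = 85.3 K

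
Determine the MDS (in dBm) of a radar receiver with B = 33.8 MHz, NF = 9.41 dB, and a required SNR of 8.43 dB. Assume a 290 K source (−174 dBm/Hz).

Sensitivity = −174 + 10 log₁₀(B) + NF + SNR_min
= −174 + 75.29 + 9.41 + 8.43
= −80.87 dBm → −80.9 dBm

−80.9 dBm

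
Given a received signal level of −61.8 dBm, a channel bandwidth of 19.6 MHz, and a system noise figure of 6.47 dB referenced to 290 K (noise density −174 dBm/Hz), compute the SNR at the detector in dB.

Noise floor: N = −174 + 10 log₁₀(B) + NF
10 log₁₀(1.96×10⁷) = 72.92 dB
N = −174 + 72.92 + 6.47 = −94.61 dBm
SNR = P_sig − N = −61.8 − (−94.61) = 32.81 dB → 32.8 dB

32.8 dB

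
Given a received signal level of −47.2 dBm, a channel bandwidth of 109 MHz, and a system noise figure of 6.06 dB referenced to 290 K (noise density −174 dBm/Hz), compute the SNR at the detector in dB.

40.4 dB

Noise floor: N = −174 + 10 log₁₀(B) + NF
10 log₁₀(1.09×10⁸) = 80.37 dB
N = −174 + 80.37 + 6.06 = −87.57 dBm
SNR = P_sig − N = −47.2 − (−87.57) = 40.37 dB → 40.4 dB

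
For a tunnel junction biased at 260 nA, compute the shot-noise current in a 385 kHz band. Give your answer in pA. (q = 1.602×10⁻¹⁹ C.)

I_n = √(2qI·B)
2qI·B = 2 × 1.602×10⁻¹⁹ × 2.60×10⁻⁷ × 3.85×10⁵ = 3.21×10⁻²⁰ A²
I_n = √(3.21×10⁻²⁰) = 1.79×10⁻¹⁰ A = 179 pA

179 pA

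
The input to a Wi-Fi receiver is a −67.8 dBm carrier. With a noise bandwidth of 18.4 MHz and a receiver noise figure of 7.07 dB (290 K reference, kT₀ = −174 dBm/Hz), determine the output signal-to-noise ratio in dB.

26.5 dB

Noise floor: N = −174 + 10 log₁₀(B) + NF
10 log₁₀(1.84×10⁷) = 72.65 dB
N = −174 + 72.65 + 7.07 = −94.28 dBm
SNR = P_sig − N = −67.8 − (−94.28) = 26.48 dB → 26.5 dB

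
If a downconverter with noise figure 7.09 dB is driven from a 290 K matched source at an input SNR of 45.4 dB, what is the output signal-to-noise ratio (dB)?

By definition F = SNR_in/SNR_out, so in dB: SNR_out = SNR_in − NF
SNR_out = 45.4 − 7.09 = 38.31 dB

38.31 dB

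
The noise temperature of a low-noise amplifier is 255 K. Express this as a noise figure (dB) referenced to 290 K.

2.74 dB

F = 1 + T_e/T₀ = 1 + 255/290 = 1.87931
NF = 10 log₁₀(1.87931) = 2.74 dB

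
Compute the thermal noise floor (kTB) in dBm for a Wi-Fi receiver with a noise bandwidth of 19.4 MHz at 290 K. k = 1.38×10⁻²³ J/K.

P_n = kTB = 1.38×10⁻²³ × 290 × 1.94×10⁷ = 7.76×10⁻¹⁴ W
In dBm: 10 log₁₀(7.76×10⁻¹⁴ / 10⁻³) = −101.1 dBm

−101.1 dBm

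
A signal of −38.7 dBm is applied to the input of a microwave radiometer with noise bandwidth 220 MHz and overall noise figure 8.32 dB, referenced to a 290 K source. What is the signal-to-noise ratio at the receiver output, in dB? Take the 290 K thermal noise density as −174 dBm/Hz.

43.6 dB

Noise floor: N = −174 + 10 log₁₀(B) + NF
10 log₁₀(2.20×10⁸) = 83.42 dB
N = −174 + 83.42 + 8.32 = −82.26 dBm
SNR = P_sig − N = −38.7 − (−82.26) = 43.56 dB → 43.6 dB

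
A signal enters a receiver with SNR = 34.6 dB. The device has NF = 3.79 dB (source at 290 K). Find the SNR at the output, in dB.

30.81 dB

By definition F = SNR_in/SNR_out, so in dB: SNR_out = SNR_in − NF
SNR_out = 34.6 − 3.79 = 30.81 dB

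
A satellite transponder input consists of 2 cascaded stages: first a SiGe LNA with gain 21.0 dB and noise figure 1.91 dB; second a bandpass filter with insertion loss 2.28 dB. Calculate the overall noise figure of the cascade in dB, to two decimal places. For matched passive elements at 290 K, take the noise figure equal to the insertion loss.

1.93 dB

Convert to linear (a loss of L dB is a gain of −L dB): F_i = 10^(NF_i/10), G_i = 10^(G_i,dB/10)
  Stage 1: F_1 = 10^(1.91/10) = 1.552, G_1 = 10^(21.0/10) = 125.9
  Stage 2: F_2 = 10^(2.28/10) = 1.690, G_2 = 10^(−2.28/10) = 0.5916
Friis cascade:
  F = 1.552 + (1.690 − 1)/125.9 = 1.558
NF = 10 log₁₀(1.558) = 1.93 dB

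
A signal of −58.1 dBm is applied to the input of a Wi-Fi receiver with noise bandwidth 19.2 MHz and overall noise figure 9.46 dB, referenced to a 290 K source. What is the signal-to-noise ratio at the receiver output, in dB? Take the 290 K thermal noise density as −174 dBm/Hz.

Noise floor: N = −174 + 10 log₁₀(B) + NF
10 log₁₀(1.92×10⁷) = 72.83 dB
N = −174 + 72.83 + 9.46 = −91.71 dBm
SNR = P_sig − N = −58.1 − (−91.71) = 33.61 dB → 33.6 dB

33.6 dB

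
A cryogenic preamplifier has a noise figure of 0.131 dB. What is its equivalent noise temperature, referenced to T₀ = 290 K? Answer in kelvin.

F = 10^(0.131/10) = 1.03062
T_e = (F − 1)·T₀ = (1.03062 − 1) × 290 = 8.88 K

8.88 K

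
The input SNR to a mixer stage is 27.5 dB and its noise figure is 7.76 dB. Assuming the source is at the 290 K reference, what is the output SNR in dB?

By definition F = SNR_in/SNR_out, so in dB: SNR_out = SNR_in − NF
SNR_out = 27.5 − 7.76 = 19.74 dB

19.74 dB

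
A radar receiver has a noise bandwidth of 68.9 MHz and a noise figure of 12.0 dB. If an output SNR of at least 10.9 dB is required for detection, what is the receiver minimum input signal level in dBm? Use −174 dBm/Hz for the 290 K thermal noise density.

Sensitivity = −174 + 10 log₁₀(B) + NF + SNR_min
= −174 + 78.38 + 12.0 + 10.9
= −72.72 dBm → −72.7 dBm

−72.7 dBm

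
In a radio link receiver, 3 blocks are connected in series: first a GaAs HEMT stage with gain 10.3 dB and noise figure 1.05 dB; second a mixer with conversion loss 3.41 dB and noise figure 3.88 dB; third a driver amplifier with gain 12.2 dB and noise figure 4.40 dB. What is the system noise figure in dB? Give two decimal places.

Convert to linear (a loss of L dB is a gain of −L dB): F_i = 10^(NF_i/10), G_i = 10^(G_i,dB/10)
  Stage 1: F_1 = 10^(1.05/10) = 1.274, G_1 = 10^(10.3/10) = 10.72
  Stage 2: F_2 = 10^(3.88/10) = 2.443, G_2 = 10^(−3.41/10) = 0.4560
  Stage 3: F_3 = 10^(4.40/10) = 2.754, G_3 = 10^(12.2/10) = 16.60
Friis cascade:
  F = 1.274 + (2.443 − 1)/10.72 + (2.754 − 1)/4.887 = 1.767
NF = 10 log₁₀(1.767) = 2.47 dB

2.47 dB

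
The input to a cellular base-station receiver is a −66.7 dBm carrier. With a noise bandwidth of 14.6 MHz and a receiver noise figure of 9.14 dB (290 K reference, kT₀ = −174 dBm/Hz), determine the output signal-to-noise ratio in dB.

Noise floor: N = −174 + 10 log₁₀(B) + NF
10 log₁₀(1.46×10⁷) = 71.64 dB
N = −174 + 71.64 + 9.14 = −93.22 dBm
SNR = P_sig − N = −66.7 − (−93.22) = 26.52 dB → 26.5 dB

26.5 dB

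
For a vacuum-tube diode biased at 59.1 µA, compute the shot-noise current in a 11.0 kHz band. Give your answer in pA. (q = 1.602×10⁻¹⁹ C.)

456 pA

I_n = √(2qI·B)
2qI·B = 2 × 1.602×10⁻¹⁹ × 5.91×10⁻⁵ × 1.10×10⁴ = 2.08×10⁻¹⁹ A²
I_n = √(2.08×10⁻¹⁹) = 4.56×10⁻¹⁰ A = 456 pA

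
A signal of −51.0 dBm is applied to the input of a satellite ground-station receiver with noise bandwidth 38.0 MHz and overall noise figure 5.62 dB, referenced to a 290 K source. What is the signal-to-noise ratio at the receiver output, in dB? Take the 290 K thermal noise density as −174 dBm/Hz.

Noise floor: N = −174 + 10 log₁₀(B) + NF
10 log₁₀(3.80×10⁷) = 75.8 dB
N = −174 + 75.8 + 5.62 = −92.58 dBm
SNR = P_sig − N = −51.0 − (−92.58) = 41.58 dB → 41.6 dB

41.6 dB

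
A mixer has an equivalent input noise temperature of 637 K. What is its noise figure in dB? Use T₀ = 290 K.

F = 1 + T_e/T₀ = 1 + 637/290 = 3.19655
NF = 10 log₁₀(3.19655) = 5.05 dB

5.05 dB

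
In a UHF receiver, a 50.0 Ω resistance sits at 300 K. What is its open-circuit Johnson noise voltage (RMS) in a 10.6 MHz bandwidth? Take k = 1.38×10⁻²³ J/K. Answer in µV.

2.96 µV

V_n = √(4kTRB)
4kTRB = 4 × 1.38×10⁻²³ × 300 × 5.00×10¹ × 1.06×10⁷ = 8.78×10⁻¹² V²
V_n = √(8.78×10⁻¹²) = 2.96×10⁻⁶ V = 2.96 µV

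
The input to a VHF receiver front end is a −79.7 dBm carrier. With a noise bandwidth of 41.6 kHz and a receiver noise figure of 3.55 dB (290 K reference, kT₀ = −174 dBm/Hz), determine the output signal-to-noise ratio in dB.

Noise floor: N = −174 + 10 log₁₀(B) + NF
10 log₁₀(4.16×10⁴) = 46.19 dB
N = −174 + 46.19 + 3.55 = −124.26 dBm
SNR = P_sig − N = −79.7 − (−124.26) = 44.56 dB → 44.6 dB

44.6 dB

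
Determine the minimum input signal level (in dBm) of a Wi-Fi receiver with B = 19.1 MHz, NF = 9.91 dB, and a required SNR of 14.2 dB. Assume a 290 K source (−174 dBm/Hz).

−77.1 dBm

Sensitivity = −174 + 10 log₁₀(B) + NF + SNR_min
= −174 + 72.81 + 9.91 + 14.2
= −77.08 dBm → −77.1 dBm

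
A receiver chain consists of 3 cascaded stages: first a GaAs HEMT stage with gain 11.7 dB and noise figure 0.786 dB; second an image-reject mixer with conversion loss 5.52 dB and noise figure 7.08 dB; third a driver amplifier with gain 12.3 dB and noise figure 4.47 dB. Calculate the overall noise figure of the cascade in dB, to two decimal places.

2.81 dB

Convert to linear (a loss of L dB is a gain of −L dB): F_i = 10^(NF_i/10), G_i = 10^(G_i,dB/10)
  Stage 1: F_1 = 10^(0.786/10) = 1.198, G_1 = 10^(11.7/10) = 14.79
  Stage 2: F_2 = 10^(7.08/10) = 5.105, G_2 = 10^(−5.52/10) = 0.2805
  Stage 3: F_3 = 10^(4.47/10) = 2.799, G_3 = 10^(12.3/10) = 16.98
Friis cascade:
  F = 1.198 + (5.105 − 1)/14.79 + (2.799 − 1)/4.150 = 1.909
NF = 10 log₁₀(1.909) = 2.81 dB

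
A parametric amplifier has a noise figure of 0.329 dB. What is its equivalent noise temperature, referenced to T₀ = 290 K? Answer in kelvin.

F = 10^(0.329/10) = 1.0787
T_e = (F − 1)·T₀ = (1.0787 − 1) × 290 = 22.8 K

22.8 K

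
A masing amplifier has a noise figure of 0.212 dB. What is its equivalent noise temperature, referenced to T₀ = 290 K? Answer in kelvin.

14.5 K

F = 10^(0.212/10) = 1.05003
T_e = (F − 1)·T₀ = (1.05003 − 1) × 290 = 14.5 K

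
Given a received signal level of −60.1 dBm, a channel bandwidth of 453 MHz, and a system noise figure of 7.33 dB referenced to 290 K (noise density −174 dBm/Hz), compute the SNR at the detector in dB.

20.0 dB

Noise floor: N = −174 + 10 log₁₀(B) + NF
10 log₁₀(4.53×10⁸) = 86.56 dB
N = −174 + 86.56 + 7.33 = −80.11 dBm
SNR = P_sig − N = −60.1 − (−80.11) = 20.01 dB → 20.0 dB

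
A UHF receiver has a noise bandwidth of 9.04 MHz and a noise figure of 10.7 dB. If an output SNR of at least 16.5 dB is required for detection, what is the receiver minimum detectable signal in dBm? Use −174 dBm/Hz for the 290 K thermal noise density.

Sensitivity = −174 + 10 log₁₀(B) + NF + SNR_min
= −174 + 69.56 + 10.7 + 16.5
= −77.24 dBm → −77.2 dBm

−77.2 dBm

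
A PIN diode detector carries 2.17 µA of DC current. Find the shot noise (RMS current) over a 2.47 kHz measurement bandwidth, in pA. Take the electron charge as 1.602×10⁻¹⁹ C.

I_n = √(2qI·B)
2qI·B = 2 × 1.602×10⁻¹⁹ × 2.17×10⁻⁶ × 2.47×10³ = 1.72×10⁻²¹ A²
I_n = √(1.72×10⁻²¹) = 4.14×10⁻¹¹ A = 41.4 pA

41.4 pA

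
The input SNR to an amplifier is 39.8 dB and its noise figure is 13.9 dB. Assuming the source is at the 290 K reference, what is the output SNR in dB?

25.9 dB

By definition F = SNR_in/SNR_out, so in dB: SNR_out = SNR_in − NF
SNR_out = 39.8 − 13.9 = 25.9 dB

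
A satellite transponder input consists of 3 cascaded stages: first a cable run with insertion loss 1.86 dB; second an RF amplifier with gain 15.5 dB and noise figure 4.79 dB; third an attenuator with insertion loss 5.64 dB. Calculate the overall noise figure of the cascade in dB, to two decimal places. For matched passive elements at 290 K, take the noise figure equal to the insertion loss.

6.76 dB

Convert to linear (a loss of L dB is a gain of −L dB): F_i = 10^(NF_i/10), G_i = 10^(G_i,dB/10)
  Stage 1: F_1 = 10^(1.86/10) = 1.535, G_1 = 10^(−1.86/10) = 0.6516
  Stage 2: F_2 = 10^(4.79/10) = 3.013, G_2 = 10^(15.5/10) = 35.48
  Stage 3: F_3 = 10^(5.64/10) = 3.664, G_3 = 10^(−5.64/10) = 0.2729
Friis cascade:
  F = 1.535 + (3.013 − 1)/0.6516 + (3.664 − 1)/23.12 = 4.739
NF = 10 log₁₀(4.739) = 6.76 dB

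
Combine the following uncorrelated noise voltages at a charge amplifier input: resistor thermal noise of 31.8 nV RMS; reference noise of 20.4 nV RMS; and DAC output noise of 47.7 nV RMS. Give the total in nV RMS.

60.8 nV

Uncorrelated sources add in power (mean-square): V_tot = √(ΣV_i²)
V_tot = √[(3.18×10⁻⁸)² + (2.04×10⁻⁸)² + (4.77×10⁻⁸)²] = 6.08×10⁻⁸ V = 60.8 nV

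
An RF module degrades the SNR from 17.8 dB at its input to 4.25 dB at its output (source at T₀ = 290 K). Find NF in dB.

NF (dB) = SNR_in(dB) − SNR_out(dB) when the source is at T₀
NF = 17.8 − 4.25 = 13.55 dB

13.55 dB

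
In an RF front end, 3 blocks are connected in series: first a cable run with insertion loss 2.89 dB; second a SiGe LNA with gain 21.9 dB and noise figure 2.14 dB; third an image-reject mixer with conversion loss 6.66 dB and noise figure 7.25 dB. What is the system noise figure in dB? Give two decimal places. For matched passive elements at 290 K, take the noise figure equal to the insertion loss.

5.10 dB

Convert to linear (a loss of L dB is a gain of −L dB): F_i = 10^(NF_i/10), G_i = 10^(G_i,dB/10)
  Stage 1: F_1 = 10^(2.89/10) = 1.945, G_1 = 10^(−2.89/10) = 0.5140
  Stage 2: F_2 = 10^(2.14/10) = 1.637, G_2 = 10^(21.9/10) = 154.9
  Stage 3: F_3 = 10^(7.25/10) = 5.309, G_3 = 10^(−6.66/10) = 0.2158
Friis cascade:
  F = 1.945 + (1.637 − 1)/0.5140 + (5.309 − 1)/79.62 = 3.238
NF = 10 log₁₀(3.238) = 5.10 dB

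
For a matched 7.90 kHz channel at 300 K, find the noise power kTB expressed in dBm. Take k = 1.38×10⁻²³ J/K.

P_n = kTB = 1.38×10⁻²³ × 300 × 7.90×10³ = 3.27×10⁻¹⁷ W
In dBm: 10 log₁₀(3.27×10⁻¹⁷ / 10⁻³) = −134.9 dBm

−134.9 dBm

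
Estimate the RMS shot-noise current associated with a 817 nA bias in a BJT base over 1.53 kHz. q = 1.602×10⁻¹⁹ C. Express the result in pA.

I_n = √(2qI·B)
2qI·B = 2 × 1.602×10⁻¹⁹ × 8.17×10⁻⁷ × 1.53×10³ = 4.01×10⁻²² A²
I_n = √(4.01×10⁻²²) = 2.00×10⁻¹¹ A = 20.0 pA

20.0 pA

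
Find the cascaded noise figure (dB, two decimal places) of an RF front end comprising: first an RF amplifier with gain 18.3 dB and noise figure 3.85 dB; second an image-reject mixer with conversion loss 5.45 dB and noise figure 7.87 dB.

3.98 dB

Convert to linear (a loss of L dB is a gain of −L dB): F_i = 10^(NF_i/10), G_i = 10^(G_i,dB/10)
  Stage 1: F_1 = 10^(3.85/10) = 2.427, G_1 = 10^(18.3/10) = 67.61
  Stage 2: F_2 = 10^(7.87/10) = 6.124, G_2 = 10^(−5.45/10) = 0.2851
Friis cascade:
  F = 2.427 + (6.124 − 1)/67.61 = 2.502
NF = 10 log₁₀(2.502) = 3.98 dB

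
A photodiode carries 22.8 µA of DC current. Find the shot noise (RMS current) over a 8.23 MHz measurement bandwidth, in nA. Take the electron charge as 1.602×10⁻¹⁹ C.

I_n = √(2qI·B)
2qI·B = 2 × 1.602×10⁻¹⁹ × 2.28×10⁻⁵ × 8.23×10⁶ = 6.01×10⁻¹⁷ A²
I_n = √(6.01×10⁻¹⁷) = 7.75×10⁻⁹ A = 7.75 nA

7.75 nA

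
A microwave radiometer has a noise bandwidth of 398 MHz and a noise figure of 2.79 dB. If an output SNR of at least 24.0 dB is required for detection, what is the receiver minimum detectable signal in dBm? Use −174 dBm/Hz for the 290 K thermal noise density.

Sensitivity = −174 + 10 log₁₀(B) + NF + SNR_min
= −174 + 86 + 2.79 + 24.0
= −61.21 dBm → −61.2 dBm

−61.2 dBm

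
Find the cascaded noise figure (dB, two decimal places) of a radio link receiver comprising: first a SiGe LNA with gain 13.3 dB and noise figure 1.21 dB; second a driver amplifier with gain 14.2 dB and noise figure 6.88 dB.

Convert to linear (a loss of L dB is a gain of −L dB): F_i = 10^(NF_i/10), G_i = 10^(G_i,dB/10)
  Stage 1: F_1 = 10^(1.21/10) = 1.321, G_1 = 10^(13.3/10) = 21.38
  Stage 2: F_2 = 10^(6.88/10) = 4.875, G_2 = 10^(14.2/10) = 26.30
Friis cascade:
  F = 1.321 + (4.875 − 1)/21.38 = 1.503
NF = 10 log₁₀(1.503) = 1.77 dB

1.77 dB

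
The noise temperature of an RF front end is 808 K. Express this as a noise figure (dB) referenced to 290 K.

F = 1 + T_e/T₀ = 1 + 808/290 = 3.78621
NF = 10 log₁₀(3.78621) = 5.78 dB

5.78 dB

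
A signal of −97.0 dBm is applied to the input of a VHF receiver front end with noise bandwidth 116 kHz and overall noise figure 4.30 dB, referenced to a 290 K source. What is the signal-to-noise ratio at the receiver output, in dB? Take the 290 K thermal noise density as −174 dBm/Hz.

22.1 dB

Noise floor: N = −174 + 10 log₁₀(B) + NF
10 log₁₀(1.16×10⁵) = 50.64 dB
N = −174 + 50.64 + 4.30 = −119.06 dBm
SNR = P_sig − N = −97.0 − (−119.06) = 22.06 dB → 22.1 dB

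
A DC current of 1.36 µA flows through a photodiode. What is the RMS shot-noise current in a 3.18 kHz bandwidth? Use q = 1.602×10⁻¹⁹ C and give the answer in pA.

37.2 pA

I_n = √(2qI·B)
2qI·B = 2 × 1.602×10⁻¹⁹ × 1.36×10⁻⁶ × 3.18×10³ = 1.39×10⁻²¹ A²
I_n = √(1.39×10⁻²¹) = 3.72×10⁻¹¹ A = 37.2 pA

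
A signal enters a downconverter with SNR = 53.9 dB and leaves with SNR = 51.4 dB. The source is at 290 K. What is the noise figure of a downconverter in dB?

2.5 dB

NF (dB) = SNR_in(dB) − SNR_out(dB) when the source is at T₀
NF = 53.9 − 51.4 = 2.5 dB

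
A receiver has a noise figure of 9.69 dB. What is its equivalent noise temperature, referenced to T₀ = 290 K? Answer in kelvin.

2410 K

F = 10^(9.69/10) = 9.31108
T_e = (F − 1)·T₀ = (9.31108 − 1) × 290 = 2410 K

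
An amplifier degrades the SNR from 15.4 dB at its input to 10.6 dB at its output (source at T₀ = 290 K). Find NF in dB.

NF (dB) = SNR_in(dB) − SNR_out(dB) when the source is at T₀
NF = 15.4 − 10.6 = 4.8 dB

4.8 dB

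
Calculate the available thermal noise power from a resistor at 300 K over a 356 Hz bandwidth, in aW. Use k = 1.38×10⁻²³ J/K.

1.47 aW

P_n = kTB = 1.38×10⁻²³ × 300 × 3.56×10² = 1.47×10⁻¹⁸ W = 1.47 aW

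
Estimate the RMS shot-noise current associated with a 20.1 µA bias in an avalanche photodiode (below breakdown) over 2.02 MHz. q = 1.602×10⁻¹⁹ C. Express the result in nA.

3.61 nA

I_n = √(2qI·B)
2qI·B = 2 × 1.602×10⁻¹⁹ × 2.01×10⁻⁵ × 2.02×10⁶ = 1.30×10⁻¹⁷ A²
I_n = √(1.30×10⁻¹⁷) = 3.61×10⁻⁹ A = 3.61 nA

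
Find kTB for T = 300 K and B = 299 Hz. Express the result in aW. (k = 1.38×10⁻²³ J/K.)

1.24 aW

P_n = kTB = 1.38×10⁻²³ × 300 × 2.99×10² = 1.24×10⁻¹⁸ W = 1.24 aW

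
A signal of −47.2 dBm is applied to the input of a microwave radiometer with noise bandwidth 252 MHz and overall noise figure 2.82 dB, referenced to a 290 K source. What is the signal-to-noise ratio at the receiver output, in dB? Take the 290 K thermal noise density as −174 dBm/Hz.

40.0 dB

Noise floor: N = −174 + 10 log₁₀(B) + NF
10 log₁₀(2.52×10⁸) = 84.01 dB
N = −174 + 84.01 + 2.82 = −87.17 dBm
SNR = P_sig − N = −47.2 − (−87.17) = 39.97 dB → 40.0 dB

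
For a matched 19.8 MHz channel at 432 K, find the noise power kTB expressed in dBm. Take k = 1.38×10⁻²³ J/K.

−99.3 dBm

P_n = kTB = 1.38×10⁻²³ × 432 × 1.98×10⁷ = 1.18×10⁻¹³ W
In dBm: 10 log₁₀(1.18×10⁻¹³ / 10⁻³) = −99.3 dBm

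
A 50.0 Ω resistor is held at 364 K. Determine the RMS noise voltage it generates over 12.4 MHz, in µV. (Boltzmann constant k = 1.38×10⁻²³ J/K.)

3.53 µV

V_n = √(4kTRB)
4kTRB = 4 × 1.38×10⁻²³ × 364 × 5.00×10¹ × 1.24×10⁷ = 1.25×10⁻¹¹ V²
V_n = √(1.25×10⁻¹¹) = 3.53×10⁻⁶ V = 3.53 µV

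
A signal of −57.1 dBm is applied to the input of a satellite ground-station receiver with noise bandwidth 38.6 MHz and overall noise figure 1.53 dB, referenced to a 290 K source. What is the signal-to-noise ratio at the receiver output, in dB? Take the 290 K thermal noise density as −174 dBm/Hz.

Noise floor: N = −174 + 10 log₁₀(B) + NF
10 log₁₀(3.86×10⁷) = 75.87 dB
N = −174 + 75.87 + 1.53 = −96.60 dBm
SNR = P_sig − N = −57.1 − (−96.60) = 39.50 dB → 39.5 dB

39.5 dB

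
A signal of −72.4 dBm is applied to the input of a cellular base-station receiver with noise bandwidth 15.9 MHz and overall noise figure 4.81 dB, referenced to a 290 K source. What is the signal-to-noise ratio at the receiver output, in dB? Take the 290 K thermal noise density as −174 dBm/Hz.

Noise floor: N = −174 + 10 log₁₀(B) + NF
10 log₁₀(1.59×10⁷) = 72.01 dB
N = −174 + 72.01 + 4.81 = −97.18 dBm
SNR = P_sig − N = −72.4 − (−97.18) = 24.78 dB → 24.8 dB

24.8 dB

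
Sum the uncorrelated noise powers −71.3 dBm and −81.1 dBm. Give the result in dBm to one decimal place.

−70.9 dBm

Convert to linear, add, convert back:
P₁ = 7.41×10⁻¹¹ W, P₂ = 7.76×10⁻¹² W
P_tot = 8.19×10⁻¹¹ W → 10 log₁₀(P_tot / 10⁻³) = −70.9 dBm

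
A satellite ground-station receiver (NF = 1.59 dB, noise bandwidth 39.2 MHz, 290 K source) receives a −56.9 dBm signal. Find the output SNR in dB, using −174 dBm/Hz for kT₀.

Noise floor: N = −174 + 10 log₁₀(B) + NF
10 log₁₀(3.92×10⁷) = 75.93 dB
N = −174 + 75.93 + 1.59 = −96.48 dBm
SNR = P_sig − N = −56.9 − (−96.48) = 39.58 dB → 39.6 dB

39.6 dB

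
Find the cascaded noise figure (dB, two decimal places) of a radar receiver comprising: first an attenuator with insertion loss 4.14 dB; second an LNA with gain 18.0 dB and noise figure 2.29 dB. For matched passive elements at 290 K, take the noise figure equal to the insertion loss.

6.43 dB

Convert to linear (a loss of L dB is a gain of −L dB): F_i = 10^(NF_i/10), G_i = 10^(G_i,dB/10)
  Stage 1: F_1 = 10^(4.14/10) = 2.594, G_1 = 10^(−4.14/10) = 0.3855
  Stage 2: F_2 = 10^(2.29/10) = 1.694, G_2 = 10^(18.0/10) = 63.10
Friis cascade:
  F = 2.594 + (1.694 − 1)/0.3855 = 4.395
NF = 10 log₁₀(4.395) = 6.43 dB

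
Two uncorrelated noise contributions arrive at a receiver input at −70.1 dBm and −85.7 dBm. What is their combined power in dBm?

−70.0 dBm

Convert to linear, add, convert back:
P₁ = 9.77×10⁻¹¹ W, P₂ = 2.69×10⁻¹² W
P_tot = 1.00×10⁻¹⁰ W → 10 log₁₀(P_tot / 10⁻³) = −70.0 dBm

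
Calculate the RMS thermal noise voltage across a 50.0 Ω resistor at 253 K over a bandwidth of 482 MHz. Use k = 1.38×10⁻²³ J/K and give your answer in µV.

18.3 µV

V_n = √(4kTRB)
4kTRB = 4 × 1.38×10⁻²³ × 253 × 5.00×10¹ × 4.82×10⁸ = 3.37×10⁻¹⁰ V²
V_n = √(3.37×10⁻¹⁰) = 1.83×10⁻⁵ V = 18.3 µV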